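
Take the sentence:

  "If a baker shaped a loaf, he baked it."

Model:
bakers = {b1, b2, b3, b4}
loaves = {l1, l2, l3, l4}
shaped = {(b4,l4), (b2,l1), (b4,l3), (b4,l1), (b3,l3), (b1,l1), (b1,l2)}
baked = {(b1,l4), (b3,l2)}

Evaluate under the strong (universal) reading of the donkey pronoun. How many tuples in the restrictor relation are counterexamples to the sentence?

7

"it" takes "a loaf" as antecedent — a donkey pronoun bound across the clause boundary.
Strong reading: for every (b,l) with shaped(b,l), baked(b,l).
Restrictor pairs: (b1,l1) ✗  (b1,l2) ✗  (b2,l1) ✗  (b3,l3) ✗  (b4,l1) ✗  (b4,l3) ✗  (b4,l4) ✗
Counterexamples (restrictor pairs failing the scope): 7.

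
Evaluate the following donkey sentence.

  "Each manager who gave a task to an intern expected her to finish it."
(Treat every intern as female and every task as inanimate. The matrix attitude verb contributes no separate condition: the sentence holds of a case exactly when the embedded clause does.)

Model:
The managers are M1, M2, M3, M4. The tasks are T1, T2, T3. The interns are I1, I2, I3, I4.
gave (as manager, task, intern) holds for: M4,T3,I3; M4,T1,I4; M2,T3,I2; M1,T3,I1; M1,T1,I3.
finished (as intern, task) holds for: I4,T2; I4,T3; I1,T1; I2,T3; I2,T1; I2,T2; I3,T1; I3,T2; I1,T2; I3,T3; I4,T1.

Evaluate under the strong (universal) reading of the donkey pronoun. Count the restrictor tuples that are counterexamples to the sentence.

"her" takes "an intern" as antecedent and "it" takes "a task"; both are donkey pronouns co-varying with the restrictor.
Strong reading: for every (m,t,i) with gave(m,t,i), finished(i,t).
Restrictor triples: (M1,T1,I3)→finished(I3,T1) ✓  (M1,T3,I1)→finished(I1,T3) ✗  (M2,T3,I2)→finished(I2,T3) ✓  (M4,T1,I4)→finished(I4,T1) ✓  (M4,T3,I3)→finished(I3,T3) ✓
Counterexamples (restrictor triples failing the scope): 1.

1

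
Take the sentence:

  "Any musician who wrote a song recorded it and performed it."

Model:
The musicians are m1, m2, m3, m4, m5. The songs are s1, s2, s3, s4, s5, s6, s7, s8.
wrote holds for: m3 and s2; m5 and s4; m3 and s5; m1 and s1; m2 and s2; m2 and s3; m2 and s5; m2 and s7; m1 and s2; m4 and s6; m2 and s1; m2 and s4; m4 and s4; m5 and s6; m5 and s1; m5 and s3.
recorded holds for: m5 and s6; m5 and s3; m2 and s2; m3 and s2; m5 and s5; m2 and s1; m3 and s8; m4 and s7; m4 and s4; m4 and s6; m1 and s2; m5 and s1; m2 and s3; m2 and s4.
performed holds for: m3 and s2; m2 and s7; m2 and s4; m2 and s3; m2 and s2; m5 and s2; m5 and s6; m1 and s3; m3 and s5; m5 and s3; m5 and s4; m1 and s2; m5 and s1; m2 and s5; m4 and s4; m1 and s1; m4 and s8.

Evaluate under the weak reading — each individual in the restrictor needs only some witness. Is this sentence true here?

True

"it" takes "a song" as antecedent — a donkey pronoun bound across the clause boundary.
Weak reading: every musician m with some wrote-song has at least one wrote-song s such that recorded(m,s) ∧ performed(m,s).
Per musician: m1:✓  m2:✓  m3:✓  m4:✓  m5:✓
Every musician in the restrictor has a witness.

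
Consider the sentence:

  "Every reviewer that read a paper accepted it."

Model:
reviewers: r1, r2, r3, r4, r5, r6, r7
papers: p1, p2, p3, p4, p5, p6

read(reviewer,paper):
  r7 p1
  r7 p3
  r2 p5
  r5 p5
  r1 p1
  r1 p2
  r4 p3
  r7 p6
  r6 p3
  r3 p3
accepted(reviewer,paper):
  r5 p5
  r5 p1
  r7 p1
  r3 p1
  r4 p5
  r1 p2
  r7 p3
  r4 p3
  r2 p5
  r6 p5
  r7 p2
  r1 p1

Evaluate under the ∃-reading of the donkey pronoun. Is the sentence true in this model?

False

"it" takes "a paper" as antecedent — a donkey pronoun bound across the clause boundary.
Weak reading: every reviewer r with some read-paper has at least one read-paper p such that accepted(r,p).
Per reviewer: r1:✓  r2:✓  r3:✗  r4:✓  r5:✓  r6:✗  r7:✓
r3 has no witness among its read-papers.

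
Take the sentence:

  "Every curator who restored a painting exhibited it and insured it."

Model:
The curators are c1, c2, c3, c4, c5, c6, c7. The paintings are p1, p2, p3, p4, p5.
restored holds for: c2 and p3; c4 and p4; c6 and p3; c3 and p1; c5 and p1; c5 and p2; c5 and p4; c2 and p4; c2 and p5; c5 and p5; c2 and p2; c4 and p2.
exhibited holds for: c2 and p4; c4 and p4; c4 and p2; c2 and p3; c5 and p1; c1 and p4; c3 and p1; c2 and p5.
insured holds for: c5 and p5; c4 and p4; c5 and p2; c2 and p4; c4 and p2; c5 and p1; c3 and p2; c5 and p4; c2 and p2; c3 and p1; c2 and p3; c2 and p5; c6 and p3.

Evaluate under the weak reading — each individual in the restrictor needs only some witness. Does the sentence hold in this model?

False

"it" takes "a painting" as antecedent — a donkey pronoun bound across the clause boundary.
Weak reading: every curator c with some restored-painting has at least one restored-painting p such that exhibited(c,p) ∧ insured(c,p).
Per curator: c2:✓  c3:✓  c4:✓  c5:✓  c6:✗
c6 has no witness among its restored-paintings.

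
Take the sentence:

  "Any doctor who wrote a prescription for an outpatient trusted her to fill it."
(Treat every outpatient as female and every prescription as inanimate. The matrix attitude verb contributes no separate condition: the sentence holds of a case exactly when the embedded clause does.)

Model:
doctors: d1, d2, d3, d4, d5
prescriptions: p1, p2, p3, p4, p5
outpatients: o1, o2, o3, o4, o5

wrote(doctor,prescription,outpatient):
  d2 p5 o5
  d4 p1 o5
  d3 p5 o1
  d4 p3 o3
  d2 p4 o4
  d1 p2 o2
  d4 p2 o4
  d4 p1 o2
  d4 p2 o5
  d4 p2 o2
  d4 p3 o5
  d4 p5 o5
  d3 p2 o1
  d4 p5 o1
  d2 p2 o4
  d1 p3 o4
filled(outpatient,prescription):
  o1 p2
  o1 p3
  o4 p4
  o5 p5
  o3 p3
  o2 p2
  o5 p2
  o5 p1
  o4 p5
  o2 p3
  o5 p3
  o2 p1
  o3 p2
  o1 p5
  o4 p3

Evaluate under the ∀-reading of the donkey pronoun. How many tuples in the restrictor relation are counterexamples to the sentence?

2

"her" takes "an outpatient" as antecedent and "it" takes "a prescription"; both are donkey pronouns co-varying with the restrictor.
Strong reading: for every (d,p,o) with wrote(d,p,o), filled(o,p).
Restrictor triples: (d1,p2,o2)→filled(o2,p2) ✓  (d1,p3,o4)→filled(o4,p3) ✓  (d2,p2,o4)→filled(o4,p2) ✗  (d2,p4,o4)→filled(o4,p4) ✓  (d2,p5,o5)→filled(o5,p5) ✓  (d3,p2,o1)→filled(o1,p2) ✓  (d3,p5,o1)→filled(o1,p5) ✓  (d4,p1,o2)→filled(o2,p1) ✓  (d4,p1,o5)→filled(o5,p1) ✓  (d4,p2,o2)→filled(o2,p2) ✓  (d4,p2,o4)→filled(o4,p2) ✗  (d4,p2,o5)→filled(o5,p2) ✓  (d4,p3,o3)→filled(o3,p3) ✓  (d4,p3,o5)→filled(o5,p3) ✓  (d4,p5,o1)→filled(o1,p5) ✓  (d4,p5,o5)→filled(o5,p5) ✓
Counterexamples (restrictor triples failing the scope): 2.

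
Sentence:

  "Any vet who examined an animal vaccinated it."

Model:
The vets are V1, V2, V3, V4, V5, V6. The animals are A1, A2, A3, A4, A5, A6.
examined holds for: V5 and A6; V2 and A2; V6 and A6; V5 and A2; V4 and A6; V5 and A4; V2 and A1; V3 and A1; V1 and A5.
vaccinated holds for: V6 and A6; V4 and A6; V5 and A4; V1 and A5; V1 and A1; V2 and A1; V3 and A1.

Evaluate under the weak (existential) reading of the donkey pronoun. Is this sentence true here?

True

"it" takes "an animal" as antecedent — a donkey pronoun bound across the clause boundary.
Weak reading: every vet v with some examined-animal has at least one examined-animal a such that vaccinated(v,a).
Per vet: V1:✓  V2:✓  V3:✓  V4:✓  V5:✓  V6:✓
Every vet in the restrictor has a witness.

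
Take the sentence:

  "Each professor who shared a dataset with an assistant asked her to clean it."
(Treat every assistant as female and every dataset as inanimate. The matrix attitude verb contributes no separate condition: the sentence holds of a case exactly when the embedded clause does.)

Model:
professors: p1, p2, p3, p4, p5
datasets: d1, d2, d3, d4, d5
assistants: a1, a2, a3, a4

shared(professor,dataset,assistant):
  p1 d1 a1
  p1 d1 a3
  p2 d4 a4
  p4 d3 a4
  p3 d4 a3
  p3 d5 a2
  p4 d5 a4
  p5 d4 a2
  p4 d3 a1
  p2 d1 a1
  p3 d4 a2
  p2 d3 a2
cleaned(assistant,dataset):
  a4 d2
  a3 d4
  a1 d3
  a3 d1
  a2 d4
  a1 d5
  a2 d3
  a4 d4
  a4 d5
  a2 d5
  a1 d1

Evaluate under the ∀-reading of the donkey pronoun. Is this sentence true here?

"her" takes "an assistant" as antecedent and "it" takes "a dataset"; both are donkey pronouns co-varying with the restrictor.
Strong reading: for every (p,d,a) with shared(p,d,a), cleaned(a,d).
Restrictor triples: (p1,d1,a1)→cleaned(a1,d1) ✓  (p1,d1,a3)→cleaned(a3,d1) ✓  (p2,d1,a1)→cleaned(a1,d1) ✓  (p2,d3,a2)→cleaned(a2,d3) ✓  (p2,d4,a4)→cleaned(a4,d4) ✓  (p3,d4,a2)→cleaned(a2,d4) ✓  (p3,d4,a3)→cleaned(a3,d4) ✓  (p3,d5,a2)→cleaned(a2,d5) ✓  (p4,d3,a1)→cleaned(a1,d3) ✓  (p4,d3,a4)→cleaned(a4,d3) ✗  (p4,d5,a4)→cleaned(a4,d5) ✓  (p5,d4,a2)→cleaned(a2,d4) ✓
Counterexample: (p4,d3,a4) — cleaned(a4,d3) does not hold.

False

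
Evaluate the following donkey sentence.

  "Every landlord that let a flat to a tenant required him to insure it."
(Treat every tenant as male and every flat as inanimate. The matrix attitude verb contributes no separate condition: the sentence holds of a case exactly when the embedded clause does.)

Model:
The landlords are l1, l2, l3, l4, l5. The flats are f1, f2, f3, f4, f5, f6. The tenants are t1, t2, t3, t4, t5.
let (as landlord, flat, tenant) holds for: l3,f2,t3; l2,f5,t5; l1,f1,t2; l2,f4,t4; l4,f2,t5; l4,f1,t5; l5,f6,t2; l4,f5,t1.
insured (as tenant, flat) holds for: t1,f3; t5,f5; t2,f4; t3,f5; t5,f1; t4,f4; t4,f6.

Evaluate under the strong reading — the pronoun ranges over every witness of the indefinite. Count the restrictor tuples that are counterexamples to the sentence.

"him" takes "a tenant" as antecedent and "it" takes "a flat"; both are donkey pronouns co-varying with the restrictor.
Strong reading: for every (l,f,t) with let(l,f,t), insured(t,f).
Restrictor triples: (l1,f1,t2)→insured(t2,f1) ✗  (l2,f4,t4)→insured(t4,f4) ✓  (l2,f5,t5)→insured(t5,f5) ✓  (l3,f2,t3)→insured(t3,f2) ✗  (l4,f1,t5)→insured(t5,f1) ✓  (l4,f2,t5)→insured(t5,f2) ✗  (l4,f5,t1)→insured(t1,f5) ✗  (l5,f6,t2)→insured(t2,f6) ✗
Counterexamples (restrictor triples failing the scope): 5.

5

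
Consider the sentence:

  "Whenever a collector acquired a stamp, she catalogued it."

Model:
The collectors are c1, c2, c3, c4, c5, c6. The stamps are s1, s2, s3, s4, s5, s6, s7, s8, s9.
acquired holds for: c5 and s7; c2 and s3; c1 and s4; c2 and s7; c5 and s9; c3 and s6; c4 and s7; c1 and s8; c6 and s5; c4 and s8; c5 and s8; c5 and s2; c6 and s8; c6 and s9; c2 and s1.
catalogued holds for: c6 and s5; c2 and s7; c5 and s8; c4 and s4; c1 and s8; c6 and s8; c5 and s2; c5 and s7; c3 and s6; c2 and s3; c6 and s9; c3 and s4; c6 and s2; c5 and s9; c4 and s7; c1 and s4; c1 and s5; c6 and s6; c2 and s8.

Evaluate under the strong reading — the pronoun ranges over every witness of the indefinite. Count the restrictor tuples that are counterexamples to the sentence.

2

"it" takes "a stamp" as antecedent — a donkey pronoun bound across the clause boundary.
Strong reading: for every (c,s) with acquired(c,s), catalogued(c,s).
Restrictor pairs: (c1,s4) ✓  (c1,s8) ✓  (c2,s1) ✗  (c2,s3) ✓  (c2,s7) ✓  (c3,s6) ✓  (c4,s7) ✓  (c4,s8) ✗  (c5,s2) ✓  (c5,s7) ✓  (c5,s8) ✓  (c5,s9) ✓  (c6,s5) ✓  (c6,s8) ✓  (c6,s9) ✓
Counterexamples (restrictor pairs failing the scope): 2.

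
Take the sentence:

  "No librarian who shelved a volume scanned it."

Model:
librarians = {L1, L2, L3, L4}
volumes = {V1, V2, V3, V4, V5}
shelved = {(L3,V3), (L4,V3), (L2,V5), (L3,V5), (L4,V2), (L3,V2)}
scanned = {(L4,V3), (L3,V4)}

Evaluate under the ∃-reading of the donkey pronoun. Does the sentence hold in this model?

"it" takes "a volume" as antecedent — a donkey pronoun bound across the clause boundary.
Truth condition: for no (l,v) with shelved(l,v) does scanned(l,v) hold.
Restrictor pairs — does the scope hold? (L2,V5):fails  (L3,V2):fails  (L3,V3):fails  (L3,V5):fails  (L4,V2):fails  (L4,V3):holds
Scope holds for 1 pair(s), so the sentence is false.

False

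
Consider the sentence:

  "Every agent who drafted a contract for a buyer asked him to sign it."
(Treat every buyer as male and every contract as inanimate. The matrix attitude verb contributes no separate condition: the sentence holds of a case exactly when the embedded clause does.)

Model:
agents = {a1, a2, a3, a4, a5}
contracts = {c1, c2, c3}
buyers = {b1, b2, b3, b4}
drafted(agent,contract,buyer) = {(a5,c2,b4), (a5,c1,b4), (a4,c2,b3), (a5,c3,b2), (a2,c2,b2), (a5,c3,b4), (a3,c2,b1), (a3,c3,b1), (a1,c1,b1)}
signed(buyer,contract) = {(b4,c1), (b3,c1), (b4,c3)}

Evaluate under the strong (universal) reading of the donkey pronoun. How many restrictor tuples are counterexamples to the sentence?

"him" takes "a buyer" as antecedent and "it" takes "a contract"; both are donkey pronouns co-varying with the restrictor.
Strong reading: for every (a,c,b) with drafted(a,c,b), signed(b,c).
Restrictor triples: (a1,c1,b1)→signed(b1,c1) ✗  (a2,c2,b2)→signed(b2,c2) ✗  (a3,c2,b1)→signed(b1,c2) ✗  (a3,c3,b1)→signed(b1,c3) ✗  (a4,c2,b3)→signed(b3,c2) ✗  (a5,c1,b4)→signed(b4,c1) ✓  (a5,c2,b4)→signed(b4,c2) ✗  (a5,c3,b2)→signed(b2,c3) ✗  (a5,c3,b4)→signed(b4,c3) ✓
Counterexamples (restrictor triples failing the scope): 7.

7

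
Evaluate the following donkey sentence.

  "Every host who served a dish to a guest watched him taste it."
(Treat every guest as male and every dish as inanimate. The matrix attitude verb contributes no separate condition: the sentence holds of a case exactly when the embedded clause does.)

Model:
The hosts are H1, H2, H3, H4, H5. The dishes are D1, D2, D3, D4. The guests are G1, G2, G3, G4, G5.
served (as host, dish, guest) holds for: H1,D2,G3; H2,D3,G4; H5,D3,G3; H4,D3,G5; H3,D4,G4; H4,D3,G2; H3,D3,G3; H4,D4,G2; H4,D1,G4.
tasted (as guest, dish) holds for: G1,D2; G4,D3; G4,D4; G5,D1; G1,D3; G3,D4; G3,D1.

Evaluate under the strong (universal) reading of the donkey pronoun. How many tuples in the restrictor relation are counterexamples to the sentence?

"him" takes "a guest" as antecedent and "it" takes "a dish"; both are donkey pronouns co-varying with the restrictor.
Strong reading: for every (h,d,g) with served(h,d,g), tasted(g,d).
Restrictor triples: (H1,D2,G3)→tasted(G3,D2) ✗  (H2,D3,G4)→tasted(G4,D3) ✓  (H3,D3,G3)→tasted(G3,D3) ✗  (H3,D4,G4)→tasted(G4,D4) ✓  (H4,D1,G4)→tasted(G4,D1) ✗  (H4,D3,G2)→tasted(G2,D3) ✗  (H4,D3,G5)→tasted(G5,D3) ✗  (H4,D4,G2)→tasted(G2,D4) ✗  (H5,D3,G3)→tasted(G3,D3) ✗
Counterexamples (restrictor triples failing the scope): 7.

7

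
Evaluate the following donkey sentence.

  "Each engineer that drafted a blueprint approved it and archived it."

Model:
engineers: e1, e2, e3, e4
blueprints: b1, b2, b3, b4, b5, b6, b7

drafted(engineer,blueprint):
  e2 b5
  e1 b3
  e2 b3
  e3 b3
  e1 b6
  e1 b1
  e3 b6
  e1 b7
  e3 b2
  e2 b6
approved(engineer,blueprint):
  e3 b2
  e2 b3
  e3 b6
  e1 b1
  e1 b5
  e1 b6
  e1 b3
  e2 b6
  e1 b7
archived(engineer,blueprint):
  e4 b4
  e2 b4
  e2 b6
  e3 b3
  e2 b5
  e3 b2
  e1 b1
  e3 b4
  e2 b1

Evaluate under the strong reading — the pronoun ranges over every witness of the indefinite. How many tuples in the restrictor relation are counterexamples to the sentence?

"it" takes "a blueprint" as antecedent — a donkey pronoun bound across the clause boundary.
Strong reading: for every (e,b) with drafted(e,b), approved(e,b) ∧ archived(e,b).
Restrictor pairs: (e1,b1) ✓  (e1,b3) ✗  (e1,b6) ✗  (e1,b7) ✗  (e2,b3) ✗  (e2,b5) ✗  (e2,b6) ✓  (e3,b2) ✓  (e3,b3) ✗  (e3,b6) ✗
Counterexamples (restrictor pairs failing the scope): 7.

7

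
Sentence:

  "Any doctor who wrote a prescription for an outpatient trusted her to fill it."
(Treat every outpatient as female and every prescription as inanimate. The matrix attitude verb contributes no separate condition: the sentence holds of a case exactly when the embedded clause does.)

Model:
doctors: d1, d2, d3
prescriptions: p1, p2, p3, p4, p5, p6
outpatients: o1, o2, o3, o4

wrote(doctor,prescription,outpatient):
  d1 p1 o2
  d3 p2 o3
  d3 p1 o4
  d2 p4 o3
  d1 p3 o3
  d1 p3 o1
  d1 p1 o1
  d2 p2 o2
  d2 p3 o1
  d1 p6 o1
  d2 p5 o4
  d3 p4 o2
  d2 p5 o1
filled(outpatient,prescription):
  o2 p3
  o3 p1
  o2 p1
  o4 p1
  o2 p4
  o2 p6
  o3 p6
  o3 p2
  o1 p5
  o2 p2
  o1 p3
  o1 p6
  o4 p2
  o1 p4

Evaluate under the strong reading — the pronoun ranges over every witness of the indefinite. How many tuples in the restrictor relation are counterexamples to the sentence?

4

"her" takes "an outpatient" as antecedent and "it" takes "a prescription"; both are donkey pronouns co-varying with the restrictor.
Strong reading: for every (d,p,o) with wrote(d,p,o), filled(o,p).
Restrictor triples: (d1,p1,o1)→filled(o1,p1) ✗  (d1,p1,o2)→filled(o2,p1) ✓  (d1,p3,o1)→filled(o1,p3) ✓  (d1,p3,o3)→filled(o3,p3) ✗  (d1,p6,o1)→filled(o1,p6) ✓  (d2,p2,o2)→filled(o2,p2) ✓  (d2,p3,o1)→filled(o1,p3) ✓  (d2,p4,o3)→filled(o3,p4) ✗  (d2,p5,o1)→filled(o1,p5) ✓  (d2,p5,o4)→filled(o4,p5) ✗  (d3,p1,o4)→filled(o4,p1) ✓  (d3,p2,o3)→filled(o3,p2) ✓  (d3,p4,o2)→filled(o2,p4) ✓
Counterexamples (restrictor triples failing the scope): 4.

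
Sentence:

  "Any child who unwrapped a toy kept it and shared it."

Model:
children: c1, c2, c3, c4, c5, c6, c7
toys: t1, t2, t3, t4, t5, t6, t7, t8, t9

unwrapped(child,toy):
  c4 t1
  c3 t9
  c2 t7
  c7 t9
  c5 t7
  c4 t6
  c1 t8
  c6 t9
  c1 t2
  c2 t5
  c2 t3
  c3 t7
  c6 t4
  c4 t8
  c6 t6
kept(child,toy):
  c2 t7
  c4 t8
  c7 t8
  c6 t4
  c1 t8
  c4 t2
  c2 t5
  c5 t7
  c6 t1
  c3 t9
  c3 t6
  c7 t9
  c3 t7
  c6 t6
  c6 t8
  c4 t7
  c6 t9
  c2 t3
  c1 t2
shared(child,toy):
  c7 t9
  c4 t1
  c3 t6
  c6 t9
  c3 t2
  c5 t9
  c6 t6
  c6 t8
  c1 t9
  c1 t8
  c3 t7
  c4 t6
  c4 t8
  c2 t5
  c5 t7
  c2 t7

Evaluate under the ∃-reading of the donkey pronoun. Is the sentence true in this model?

"it" takes "a toy" as antecedent — a donkey pronoun bound across the clause boundary.
Weak reading: every child c with some unwrapped-toy has at least one unwrapped-toy t such that kept(c,t) ∧ shared(c,t).
Per child: c1:✓  c2:✓  c3:✓  c4:✓  c5:✓  c6:✓  c7:✓
Every child in the restrictor has a witness.

True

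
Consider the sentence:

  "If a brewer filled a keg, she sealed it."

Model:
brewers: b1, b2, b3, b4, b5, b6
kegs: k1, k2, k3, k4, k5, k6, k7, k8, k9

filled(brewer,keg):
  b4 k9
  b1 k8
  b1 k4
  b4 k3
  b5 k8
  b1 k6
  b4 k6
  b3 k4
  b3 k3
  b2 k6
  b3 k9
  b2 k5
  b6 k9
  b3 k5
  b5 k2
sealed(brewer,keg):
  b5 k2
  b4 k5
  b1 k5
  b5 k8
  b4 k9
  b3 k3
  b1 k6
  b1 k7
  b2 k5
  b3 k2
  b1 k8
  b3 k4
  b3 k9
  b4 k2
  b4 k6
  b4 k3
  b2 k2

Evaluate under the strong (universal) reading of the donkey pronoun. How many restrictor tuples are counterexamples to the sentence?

4

"it" takes "a keg" as antecedent — a donkey pronoun bound across the clause boundary.
Strong reading: for every (b,k) with filled(b,k), sealed(b,k).
Restrictor pairs: (b1,k4) ✗  (b1,k6) ✓  (b1,k8) ✓  (b2,k5) ✓  (b2,k6) ✗  (b3,k3) ✓  (b3,k4) ✓  (b3,k5) ✗  (b3,k9) ✓  (b4,k3) ✓  (b4,k6) ✓  (b4,k9) ✓  (b5,k2) ✓  (b5,k8) ✓  (b6,k9) ✗
Counterexamples (restrictor pairs failing the scope): 4.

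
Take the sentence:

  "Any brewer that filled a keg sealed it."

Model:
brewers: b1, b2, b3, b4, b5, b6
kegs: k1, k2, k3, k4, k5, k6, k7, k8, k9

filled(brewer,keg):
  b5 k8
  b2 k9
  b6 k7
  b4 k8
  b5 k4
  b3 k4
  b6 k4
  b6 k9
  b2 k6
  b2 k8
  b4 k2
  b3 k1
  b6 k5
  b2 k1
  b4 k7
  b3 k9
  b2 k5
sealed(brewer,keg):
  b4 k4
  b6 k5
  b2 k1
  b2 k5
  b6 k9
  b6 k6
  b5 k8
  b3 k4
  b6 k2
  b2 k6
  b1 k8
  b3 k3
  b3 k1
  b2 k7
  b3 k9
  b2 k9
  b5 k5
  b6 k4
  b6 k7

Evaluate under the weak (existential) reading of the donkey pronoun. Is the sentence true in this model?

False

"it" takes "a keg" as antecedent — a donkey pronoun bound across the clause boundary.
Weak reading: every brewer b with some filled-keg has at least one filled-keg k such that sealed(b,k).
Per brewer: b2:✓  b3:✓  b4:✗  b5:✓  b6:✓
b4 has no witness among its filled-kegs.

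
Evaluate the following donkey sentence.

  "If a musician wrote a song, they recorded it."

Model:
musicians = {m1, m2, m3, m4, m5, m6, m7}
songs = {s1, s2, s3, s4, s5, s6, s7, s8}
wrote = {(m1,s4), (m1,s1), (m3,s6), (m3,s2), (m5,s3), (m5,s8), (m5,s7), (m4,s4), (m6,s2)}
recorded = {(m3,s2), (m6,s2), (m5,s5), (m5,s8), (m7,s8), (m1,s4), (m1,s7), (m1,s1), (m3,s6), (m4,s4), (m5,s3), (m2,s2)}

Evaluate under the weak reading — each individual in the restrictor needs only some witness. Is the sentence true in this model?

"it" takes "a song" as antecedent — a donkey pronoun bound across the clause boundary.
Weak reading: every musician m with some wrote-song has at least one wrote-song s such that recorded(m,s).
Per musician: m1:✓  m3:✓  m4:✓  m5:✓  m6:✓
Every musician in the restrictor has a witness.

True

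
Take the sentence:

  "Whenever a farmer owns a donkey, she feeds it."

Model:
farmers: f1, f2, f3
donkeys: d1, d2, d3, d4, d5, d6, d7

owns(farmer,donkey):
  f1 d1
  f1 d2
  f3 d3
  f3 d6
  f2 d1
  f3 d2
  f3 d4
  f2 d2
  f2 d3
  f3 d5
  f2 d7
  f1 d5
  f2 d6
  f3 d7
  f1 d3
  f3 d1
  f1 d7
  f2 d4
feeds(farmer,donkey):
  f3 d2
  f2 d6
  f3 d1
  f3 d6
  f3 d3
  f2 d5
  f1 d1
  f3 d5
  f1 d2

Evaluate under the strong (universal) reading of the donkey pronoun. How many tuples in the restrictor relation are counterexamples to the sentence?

"it" takes "a donkey" as antecedent — a donkey pronoun bound across the clause boundary.
Strong reading: for every (f,d) with owns(f,d), feeds(f,d).
Restrictor pairs: (f1,d1) ✓  (f1,d2) ✓  (f1,d3) ✗  (f1,d5) ✗  (f1,d7) ✗  (f2,d1) ✗  (f2,d2) ✗  (f2,d3) ✗  (f2,d4) ✗  (f2,d6) ✓  (f2,d7) ✗  (f3,d1) ✓  (f3,d2) ✓  (f3,d3) ✓  (f3,d4) ✗  (f3,d5) ✓  (f3,d6) ✓  (f3,d7) ✗
Counterexamples (restrictor pairs failing the scope): 10.

10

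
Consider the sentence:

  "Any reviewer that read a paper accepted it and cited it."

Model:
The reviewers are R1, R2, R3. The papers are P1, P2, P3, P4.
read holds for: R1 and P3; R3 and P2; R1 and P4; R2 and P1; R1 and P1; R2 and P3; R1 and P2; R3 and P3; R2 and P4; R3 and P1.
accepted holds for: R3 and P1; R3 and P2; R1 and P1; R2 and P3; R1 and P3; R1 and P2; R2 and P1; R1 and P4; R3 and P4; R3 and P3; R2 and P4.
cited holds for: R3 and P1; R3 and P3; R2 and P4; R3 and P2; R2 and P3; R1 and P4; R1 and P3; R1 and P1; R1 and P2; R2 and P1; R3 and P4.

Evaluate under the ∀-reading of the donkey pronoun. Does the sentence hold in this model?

"it" takes "a paper" as antecedent — a donkey pronoun bound across the clause boundary.
Strong reading: for every (r,p) with read(r,p), accepted(r,p) ∧ cited(r,p).
Restrictor pairs: (R1,P1) ✓  (R1,P2) ✓  (R1,P3) ✓  (R1,P4) ✓  (R2,P1) ✓  (R2,P3) ✓  (R2,P4) ✓  (R3,P1) ✓  (R3,P2) ✓  (R3,P3) ✓
Every restrictor pair satisfies the scope.

True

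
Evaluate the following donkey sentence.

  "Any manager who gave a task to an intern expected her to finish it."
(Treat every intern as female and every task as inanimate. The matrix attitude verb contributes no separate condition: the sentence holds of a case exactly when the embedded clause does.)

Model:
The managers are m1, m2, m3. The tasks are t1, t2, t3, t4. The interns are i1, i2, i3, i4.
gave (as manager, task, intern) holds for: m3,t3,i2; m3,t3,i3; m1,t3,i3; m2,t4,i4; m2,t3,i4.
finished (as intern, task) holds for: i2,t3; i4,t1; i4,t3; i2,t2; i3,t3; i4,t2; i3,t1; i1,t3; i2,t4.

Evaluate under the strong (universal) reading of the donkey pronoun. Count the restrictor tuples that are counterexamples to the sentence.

1

"her" takes "an intern" as antecedent and "it" takes "a task"; both are donkey pronouns co-varying with the restrictor.
Strong reading: for every (m,t,i) with gave(m,t,i), finished(i,t).
Restrictor triples: (m1,t3,i3)→finished(i3,t3) ✓  (m2,t3,i4)→finished(i4,t3) ✓  (m2,t4,i4)→finished(i4,t4) ✗  (m3,t3,i2)→finished(i2,t3) ✓  (m3,t3,i3)→finished(i3,t3) ✓
Counterexamples (restrictor triples failing the scope): 1.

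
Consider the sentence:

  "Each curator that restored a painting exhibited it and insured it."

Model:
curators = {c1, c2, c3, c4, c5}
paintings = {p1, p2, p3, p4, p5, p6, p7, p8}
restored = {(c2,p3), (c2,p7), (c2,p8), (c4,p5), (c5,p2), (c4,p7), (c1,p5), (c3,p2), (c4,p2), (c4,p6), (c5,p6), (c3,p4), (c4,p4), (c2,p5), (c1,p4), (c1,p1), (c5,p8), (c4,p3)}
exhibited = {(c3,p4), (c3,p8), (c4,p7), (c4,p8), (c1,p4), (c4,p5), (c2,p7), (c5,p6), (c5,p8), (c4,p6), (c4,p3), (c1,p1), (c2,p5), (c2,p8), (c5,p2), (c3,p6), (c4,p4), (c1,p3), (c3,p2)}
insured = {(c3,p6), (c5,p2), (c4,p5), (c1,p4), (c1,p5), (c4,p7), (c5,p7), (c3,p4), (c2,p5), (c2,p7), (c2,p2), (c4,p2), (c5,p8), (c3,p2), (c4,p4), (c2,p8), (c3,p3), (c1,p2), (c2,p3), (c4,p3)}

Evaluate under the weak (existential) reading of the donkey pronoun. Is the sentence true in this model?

"it" takes "a painting" as antecedent — a donkey pronoun bound across the clause boundary.
Weak reading: every curator c with some restored-painting has at least one restored-painting p such that exhibited(c,p) ∧ insured(c,p).
Per curator: c1:✓  c2:✓  c3:✓  c4:✓  c5:✓
Every curator in the restrictor has a witness.

True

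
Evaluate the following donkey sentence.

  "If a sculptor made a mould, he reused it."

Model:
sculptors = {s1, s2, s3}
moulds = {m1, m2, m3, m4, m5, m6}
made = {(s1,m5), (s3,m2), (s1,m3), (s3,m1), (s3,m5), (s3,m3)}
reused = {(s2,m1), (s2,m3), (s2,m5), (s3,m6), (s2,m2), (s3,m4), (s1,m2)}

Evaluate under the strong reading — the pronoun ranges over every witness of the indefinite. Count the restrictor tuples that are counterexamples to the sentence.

"it" takes "a mould" as antecedent — a donkey pronoun bound across the clause boundary.
Strong reading: for every (s,m) with made(s,m), reused(s,m).
Restrictor pairs: (s1,m3) ✗  (s1,m5) ✗  (s3,m1) ✗  (s3,m2) ✗  (s3,m3) ✗  (s3,m5) ✗
Counterexamples (restrictor pairs failing the scope): 6.

6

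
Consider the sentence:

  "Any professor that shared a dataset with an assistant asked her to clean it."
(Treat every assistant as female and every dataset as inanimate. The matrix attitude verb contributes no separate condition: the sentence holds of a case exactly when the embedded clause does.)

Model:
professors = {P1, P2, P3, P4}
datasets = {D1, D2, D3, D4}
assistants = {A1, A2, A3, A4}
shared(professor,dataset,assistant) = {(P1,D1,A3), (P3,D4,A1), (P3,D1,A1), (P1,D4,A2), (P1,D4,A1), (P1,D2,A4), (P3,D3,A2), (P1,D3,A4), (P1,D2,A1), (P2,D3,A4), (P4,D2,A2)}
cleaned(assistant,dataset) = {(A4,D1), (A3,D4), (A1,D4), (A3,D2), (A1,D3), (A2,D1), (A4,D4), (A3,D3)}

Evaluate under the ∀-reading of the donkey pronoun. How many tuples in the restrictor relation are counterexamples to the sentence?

9

"her" takes "an assistant" as antecedent and "it" takes "a dataset"; both are donkey pronouns co-varying with the restrictor.
Strong reading: for every (p,d,a) with shared(p,d,a), cleaned(a,d).
Restrictor triples: (P1,D1,A3)→cleaned(A3,D1) ✗  (P1,D2,A1)→cleaned(A1,D2) ✗  (P1,D2,A4)→cleaned(A4,D2) ✗  (P1,D3,A4)→cleaned(A4,D3) ✗  (P1,D4,A1)→cleaned(A1,D4) ✓  (P1,D4,A2)→cleaned(A2,D4) ✗  (P2,D3,A4)→cleaned(A4,D3) ✗  (P3,D1,A1)→cleaned(A1,D1) ✗  (P3,D3,A2)→cleaned(A2,D3) ✗  (P3,D4,A1)→cleaned(A1,D4) ✓  (P4,D2,A2)→cleaned(A2,D2) ✗
Counterexamples (restrictor triples failing the scope): 9.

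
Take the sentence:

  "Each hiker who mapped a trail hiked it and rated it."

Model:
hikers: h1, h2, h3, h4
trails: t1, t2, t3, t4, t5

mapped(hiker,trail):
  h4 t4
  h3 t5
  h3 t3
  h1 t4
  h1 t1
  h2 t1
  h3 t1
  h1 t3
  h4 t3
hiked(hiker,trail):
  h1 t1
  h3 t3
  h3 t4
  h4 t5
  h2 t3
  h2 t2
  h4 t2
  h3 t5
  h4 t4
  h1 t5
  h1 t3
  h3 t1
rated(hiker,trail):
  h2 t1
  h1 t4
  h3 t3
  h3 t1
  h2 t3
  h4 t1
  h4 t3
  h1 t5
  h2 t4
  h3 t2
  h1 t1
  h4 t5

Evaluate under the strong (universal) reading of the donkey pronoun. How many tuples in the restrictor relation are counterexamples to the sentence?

"it" takes "a trail" as antecedent — a donkey pronoun bound across the clause boundary.
Strong reading: for every (h,t) with mapped(h,t), hiked(h,t) ∧ rated(h,t).
Restrictor pairs: (h1,t1) ✓  (h1,t3) ✗  (h1,t4) ✗  (h2,t1) ✗  (h3,t1) ✓  (h3,t3) ✓  (h3,t5) ✗  (h4,t3) ✗  (h4,t4) ✗
Counterexamples (restrictor pairs failing the scope): 6.

6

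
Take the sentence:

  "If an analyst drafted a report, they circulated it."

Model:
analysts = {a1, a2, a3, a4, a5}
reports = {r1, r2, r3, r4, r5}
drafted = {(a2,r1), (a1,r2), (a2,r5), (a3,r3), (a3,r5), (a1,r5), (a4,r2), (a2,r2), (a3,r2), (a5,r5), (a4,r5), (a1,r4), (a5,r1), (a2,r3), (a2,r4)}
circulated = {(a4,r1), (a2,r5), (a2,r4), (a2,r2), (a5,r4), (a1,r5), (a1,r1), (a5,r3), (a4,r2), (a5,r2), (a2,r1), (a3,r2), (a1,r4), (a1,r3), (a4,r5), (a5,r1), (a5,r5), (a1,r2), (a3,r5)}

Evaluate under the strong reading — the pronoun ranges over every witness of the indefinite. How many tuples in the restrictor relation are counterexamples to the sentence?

2

"it" takes "a report" as antecedent — a donkey pronoun bound across the clause boundary.
Strong reading: for every (a,r) with drafted(a,r), circulated(a,r).
Restrictor pairs: (a1,r2) ✓  (a1,r4) ✓  (a1,r5) ✓  (a2,r1) ✓  (a2,r2) ✓  (a2,r3) ✗  (a2,r4) ✓  (a2,r5) ✓  (a3,r2) ✓  (a3,r3) ✗  (a3,r5) ✓  (a4,r2) ✓  (a4,r5) ✓  (a5,r1) ✓  (a5,r5) ✓
Counterexamples (restrictor pairs failing the scope): 2.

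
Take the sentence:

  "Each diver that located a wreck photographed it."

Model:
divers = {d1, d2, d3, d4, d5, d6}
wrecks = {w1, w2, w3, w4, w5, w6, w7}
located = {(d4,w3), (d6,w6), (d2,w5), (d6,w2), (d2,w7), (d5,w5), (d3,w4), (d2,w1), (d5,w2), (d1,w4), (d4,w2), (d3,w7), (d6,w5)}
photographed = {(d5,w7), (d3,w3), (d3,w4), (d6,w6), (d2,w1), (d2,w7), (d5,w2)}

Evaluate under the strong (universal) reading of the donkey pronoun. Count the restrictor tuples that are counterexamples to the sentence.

"it" takes "a wreck" as antecedent — a donkey pronoun bound across the clause boundary.
Strong reading: for every (d,w) with located(d,w), photographed(d,w).
Restrictor pairs: (d1,w4) ✗  (d2,w1) ✓  (d2,w5) ✗  (d2,w7) ✓  (d3,w4) ✓  (d3,w7) ✗  (d4,w2) ✗  (d4,w3) ✗  (d5,w2) ✓  (d5,w5) ✗  (d6,w2) ✗  (d6,w5) ✗  (d6,w6) ✓
Counterexamples (restrictor pairs failing the scope): 8.

8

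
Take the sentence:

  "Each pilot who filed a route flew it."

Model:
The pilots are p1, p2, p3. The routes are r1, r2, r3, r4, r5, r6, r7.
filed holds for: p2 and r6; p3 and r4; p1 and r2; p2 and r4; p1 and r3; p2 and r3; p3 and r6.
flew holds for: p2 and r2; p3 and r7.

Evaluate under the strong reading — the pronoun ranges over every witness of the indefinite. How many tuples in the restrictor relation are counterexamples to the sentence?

"it" takes "a route" as antecedent — a donkey pronoun bound across the clause boundary.
Strong reading: for every (p,r) with filed(p,r), flew(p,r).
Restrictor pairs: (p1,r2) ✗  (p1,r3) ✗  (p2,r3) ✗  (p2,r4) ✗  (p2,r6) ✗  (p3,r4) ✗  (p3,r6) ✗
Counterexamples (restrictor pairs failing the scope): 7.

7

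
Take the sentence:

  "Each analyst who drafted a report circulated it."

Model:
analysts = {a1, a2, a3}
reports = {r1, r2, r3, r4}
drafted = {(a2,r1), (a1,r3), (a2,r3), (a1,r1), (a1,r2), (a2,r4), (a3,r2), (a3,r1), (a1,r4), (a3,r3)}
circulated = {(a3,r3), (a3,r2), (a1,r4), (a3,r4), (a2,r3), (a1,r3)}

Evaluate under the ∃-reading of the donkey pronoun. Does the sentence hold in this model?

"it" takes "a report" as antecedent — a donkey pronoun bound across the clause boundary.
Weak reading: every analyst a with some drafted-report has at least one drafted-report r such that circulated(a,r).
Per analyst: a1:✓  a2:✓  a3:✓
Every analyst in the restrictor has a witness.

True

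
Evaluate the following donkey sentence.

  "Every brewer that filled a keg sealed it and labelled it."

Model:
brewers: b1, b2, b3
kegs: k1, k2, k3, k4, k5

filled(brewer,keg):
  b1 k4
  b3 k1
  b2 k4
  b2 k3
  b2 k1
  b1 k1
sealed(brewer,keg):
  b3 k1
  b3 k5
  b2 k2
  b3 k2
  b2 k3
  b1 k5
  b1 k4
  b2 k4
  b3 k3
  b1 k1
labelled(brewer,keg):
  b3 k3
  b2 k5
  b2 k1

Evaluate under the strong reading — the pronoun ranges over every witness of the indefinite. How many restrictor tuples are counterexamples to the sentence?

6

"it" takes "a keg" as antecedent — a donkey pronoun bound across the clause boundary.
Strong reading: for every (b,k) with filled(b,k), sealed(b,k) ∧ labelled(b,k).
Restrictor pairs: (b1,k1) ✗  (b1,k4) ✗  (b2,k1) ✗  (b2,k3) ✗  (b2,k4) ✗  (b3,k1) ✗
Counterexamples (restrictor pairs failing the scope): 6.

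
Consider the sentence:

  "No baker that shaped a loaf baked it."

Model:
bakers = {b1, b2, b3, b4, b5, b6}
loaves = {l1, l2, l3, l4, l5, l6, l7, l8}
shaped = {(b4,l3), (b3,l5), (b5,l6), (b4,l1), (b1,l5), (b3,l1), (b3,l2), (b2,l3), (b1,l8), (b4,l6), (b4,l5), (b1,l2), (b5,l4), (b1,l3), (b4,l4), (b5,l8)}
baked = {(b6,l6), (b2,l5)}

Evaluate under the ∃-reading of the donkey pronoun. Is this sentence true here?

"it" takes "a loaf" as antecedent — a donkey pronoun bound across the clause boundary.
Truth condition: for no (b,l) with shaped(b,l) does baked(b,l) hold.
Restrictor pairs — does the scope hold? (b1,l2):fails  (b1,l3):fails  (b1,l5):fails  (b1,l8):fails  (b2,l3):fails  (b3,l1):fails  (b3,l2):fails  (b3,l5):fails  (b4,l1):fails  (b4,l3):fails  (b4,l4):fails  (b4,l5):fails  (b4,l6):fails  (b5,l4):fails  (b5,l6):fails  (b5,l8):fails
Scope holds for no restrictor pair, so the sentence is true.

True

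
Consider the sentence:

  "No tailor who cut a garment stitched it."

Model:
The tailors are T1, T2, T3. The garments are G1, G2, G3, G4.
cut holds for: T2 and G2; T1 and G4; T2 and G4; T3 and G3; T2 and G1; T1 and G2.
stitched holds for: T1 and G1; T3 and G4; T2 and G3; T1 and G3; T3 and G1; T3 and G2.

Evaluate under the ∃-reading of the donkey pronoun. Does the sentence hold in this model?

True

"it" takes "a garment" as antecedent — a donkey pronoun bound across the clause boundary.
Truth condition: for no (t,g) with cut(t,g) does stitched(t,g) hold.
Restrictor pairs — does the scope hold? (T1,G2):fails  (T1,G4):fails  (T2,G1):fails  (T2,G2):fails  (T2,G4):fails  (T3,G3):fails
Scope holds for no restrictor pair, so the sentence is true.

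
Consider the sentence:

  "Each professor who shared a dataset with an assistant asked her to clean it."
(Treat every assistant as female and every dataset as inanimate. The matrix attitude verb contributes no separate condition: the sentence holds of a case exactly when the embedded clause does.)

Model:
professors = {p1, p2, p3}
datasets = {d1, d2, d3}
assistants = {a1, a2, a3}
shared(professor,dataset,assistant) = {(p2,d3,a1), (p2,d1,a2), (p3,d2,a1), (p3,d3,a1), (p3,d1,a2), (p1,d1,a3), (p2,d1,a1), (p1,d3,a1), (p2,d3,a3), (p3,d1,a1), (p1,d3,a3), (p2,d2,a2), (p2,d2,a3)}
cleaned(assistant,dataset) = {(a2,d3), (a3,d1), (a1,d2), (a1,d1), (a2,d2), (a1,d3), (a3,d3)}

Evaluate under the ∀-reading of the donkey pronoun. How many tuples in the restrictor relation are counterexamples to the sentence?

3

"her" takes "an assistant" as antecedent and "it" takes "a dataset"; both are donkey pronouns co-varying with the restrictor.
Strong reading: for every (p,d,a) with shared(p,d,a), cleaned(a,d).
Restrictor triples: (p1,d1,a3)→cleaned(a3,d1) ✓  (p1,d3,a1)→cleaned(a1,d3) ✓  (p1,d3,a3)→cleaned(a3,d3) ✓  (p2,d1,a1)→cleaned(a1,d1) ✓  (p2,d1,a2)→cleaned(a2,d1) ✗  (p2,d2,a2)→cleaned(a2,d2) ✓  (p2,d2,a3)→cleaned(a3,d2) ✗  (p2,d3,a1)→cleaned(a1,d3) ✓  (p2,d3,a3)→cleaned(a3,d3) ✓  (p3,d1,a1)→cleaned(a1,d1) ✓  (p3,d1,a2)→cleaned(a2,d1) ✗  (p3,d2,a1)→cleaned(a1,d2) ✓  (p3,d3,a1)→cleaned(a1,d3) ✓
Counterexamples (restrictor triples failing the scope): 3.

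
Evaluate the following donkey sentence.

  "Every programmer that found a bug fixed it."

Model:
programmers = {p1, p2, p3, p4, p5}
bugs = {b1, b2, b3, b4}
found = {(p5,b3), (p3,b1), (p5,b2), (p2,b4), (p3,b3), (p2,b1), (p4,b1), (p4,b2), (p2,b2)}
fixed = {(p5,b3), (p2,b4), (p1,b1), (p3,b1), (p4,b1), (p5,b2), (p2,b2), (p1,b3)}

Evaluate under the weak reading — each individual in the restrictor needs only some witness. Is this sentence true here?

True

"it" takes "a bug" as antecedent — a donkey pronoun bound across the clause boundary.
Weak reading: every programmer p with some found-bug has at least one found-bug b such that fixed(p,b).
Per programmer: p2:✓  p3:✓  p4:✓  p5:✓
Every programmer in the restrictor has a witness.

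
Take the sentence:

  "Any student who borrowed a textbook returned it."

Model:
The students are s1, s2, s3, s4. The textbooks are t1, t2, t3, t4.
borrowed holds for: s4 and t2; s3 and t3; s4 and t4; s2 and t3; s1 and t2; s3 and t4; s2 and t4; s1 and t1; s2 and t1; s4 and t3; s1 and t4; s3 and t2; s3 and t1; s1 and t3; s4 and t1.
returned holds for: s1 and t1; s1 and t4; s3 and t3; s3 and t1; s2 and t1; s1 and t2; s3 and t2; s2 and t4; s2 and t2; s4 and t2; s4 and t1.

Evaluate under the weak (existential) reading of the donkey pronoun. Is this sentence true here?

"it" takes "a textbook" as antecedent — a donkey pronoun bound across the clause boundary.
Weak reading: every student s with some borrowed-textbook has at least one borrowed-textbook t such that returned(s,t).
Per student: s1:✓  s2:✓  s3:✓  s4:✓
Every student in the restrictor has a witness.

True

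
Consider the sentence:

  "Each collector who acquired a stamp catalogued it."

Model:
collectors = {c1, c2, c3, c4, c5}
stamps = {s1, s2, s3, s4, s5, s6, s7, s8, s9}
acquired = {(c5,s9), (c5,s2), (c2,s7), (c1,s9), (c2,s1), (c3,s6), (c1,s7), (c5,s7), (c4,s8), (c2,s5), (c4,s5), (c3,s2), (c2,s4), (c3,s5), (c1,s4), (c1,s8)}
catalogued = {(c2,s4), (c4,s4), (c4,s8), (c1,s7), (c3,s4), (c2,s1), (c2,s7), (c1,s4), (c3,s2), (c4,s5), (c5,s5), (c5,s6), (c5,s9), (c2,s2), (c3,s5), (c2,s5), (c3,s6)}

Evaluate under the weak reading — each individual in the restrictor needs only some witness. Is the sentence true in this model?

True

"it" takes "a stamp" as antecedent — a donkey pronoun bound across the clause boundary.
Weak reading: every collector c with some acquired-stamp has at least one acquired-stamp s such that catalogued(c,s).
Per collector: c1:✓  c2:✓  c3:✓  c4:✓  c5:✓
Every collector in the restrictor has a witness.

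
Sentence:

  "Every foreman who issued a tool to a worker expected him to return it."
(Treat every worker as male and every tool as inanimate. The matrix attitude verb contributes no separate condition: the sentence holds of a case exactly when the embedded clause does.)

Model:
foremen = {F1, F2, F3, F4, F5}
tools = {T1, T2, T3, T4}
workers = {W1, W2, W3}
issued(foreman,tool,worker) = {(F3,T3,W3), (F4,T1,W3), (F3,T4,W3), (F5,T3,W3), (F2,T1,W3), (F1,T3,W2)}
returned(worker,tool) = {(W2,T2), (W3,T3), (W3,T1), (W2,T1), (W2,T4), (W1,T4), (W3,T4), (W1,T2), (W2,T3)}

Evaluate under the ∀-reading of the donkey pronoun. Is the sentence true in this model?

"him" takes "a worker" as antecedent and "it" takes "a tool"; both are donkey pronouns co-varying with the restrictor.
Strong reading: for every (f,t,w) with issued(f,t,w), returned(w,t).
Restrictor triples: (F1,T3,W2)→returned(W2,T3) ✓  (F2,T1,W3)→returned(W3,T1) ✓  (F3,T3,W3)→returned(W3,T3) ✓  (F3,T4,W3)→returned(W3,T4) ✓  (F4,T1,W3)→returned(W3,T1) ✓  (F5,T3,W3)→returned(W3,T3) ✓
Every restrictor triple satisfies the scope.

True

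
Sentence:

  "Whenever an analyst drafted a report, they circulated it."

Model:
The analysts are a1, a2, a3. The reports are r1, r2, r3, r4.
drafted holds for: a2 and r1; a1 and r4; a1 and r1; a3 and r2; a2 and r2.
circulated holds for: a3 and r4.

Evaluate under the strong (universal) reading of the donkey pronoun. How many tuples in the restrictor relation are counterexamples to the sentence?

5

"it" takes "a report" as antecedent — a donkey pronoun bound across the clause boundary.
Strong reading: for every (a,r) with drafted(a,r), circulated(a,r).
Restrictor pairs: (a1,r1) ✗  (a1,r4) ✗  (a2,r1) ✗  (a2,r2) ✗  (a3,r2) ✗
Counterexamples (restrictor pairs failing the scope): 5.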